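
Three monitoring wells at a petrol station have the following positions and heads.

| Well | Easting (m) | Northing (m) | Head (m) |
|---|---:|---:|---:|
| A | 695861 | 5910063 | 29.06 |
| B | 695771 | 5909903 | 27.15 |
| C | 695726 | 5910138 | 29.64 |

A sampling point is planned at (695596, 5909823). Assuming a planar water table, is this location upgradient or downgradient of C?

downgradient

Taking A as reference: B−A = (-90, -160, -1.91); C−A = (-135, 75, +0.58).
Determinant of the coordinate differences = (-90)·75 − (-135)·(-160) = -28350.
∂h/∂x = [(-1.91)·75 − (+0.58)·(-160)] / -28350 = +0.001780
∂h/∂y = [(-90)·(+0.58) − (-135)·(-1.91)] / -28350 = +0.01094
Head at (695596, 5909823) = 29.06 + (+0.001780)·(-265) + (+0.01094)·(-240) = 25.96 m.
That is lower than the 29.64 m at C, so the point is downgradient.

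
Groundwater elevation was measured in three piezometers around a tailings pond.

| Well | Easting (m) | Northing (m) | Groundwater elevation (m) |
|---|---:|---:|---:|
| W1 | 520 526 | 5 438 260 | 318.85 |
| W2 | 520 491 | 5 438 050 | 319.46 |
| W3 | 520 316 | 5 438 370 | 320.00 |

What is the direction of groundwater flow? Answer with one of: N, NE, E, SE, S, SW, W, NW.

Taking W1 as reference: W2−W1 = (-35, -210, +0.61); W3−W1 = (-210, 110, +1.15).
Solve a·Δx + b·Δy = Δh: det = (-35)·110 − (-210)·(-210) = -47950.
∂h/∂x = [(+0.61)·110 − (+1.15)·(-210)] / -47950 = -0.006436
∂h/∂y = [(-35)·(+1.15) − (-210)·(+0.61)] / -47950 = -0.001832
Flow = −∇h = (+0.006436 east, +0.001832 north), which points east.

E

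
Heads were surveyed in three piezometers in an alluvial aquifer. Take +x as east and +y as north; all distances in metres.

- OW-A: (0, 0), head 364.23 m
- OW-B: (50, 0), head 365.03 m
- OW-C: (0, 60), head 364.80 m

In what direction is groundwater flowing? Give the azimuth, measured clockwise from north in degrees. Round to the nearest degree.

239°

∂h/∂x = (365.03 − 364.23) / (50 − 0) = +0.01600
∂h/∂y = (364.80 − 364.23) / (60 − 0) = +0.009500
Flow direction (−∇h) has components (-0.01600 E, -0.009500 N).
Azimuth = atan2(E, N) = atan2(-0.01600, -0.009500) = 239.3° ≈ 239°.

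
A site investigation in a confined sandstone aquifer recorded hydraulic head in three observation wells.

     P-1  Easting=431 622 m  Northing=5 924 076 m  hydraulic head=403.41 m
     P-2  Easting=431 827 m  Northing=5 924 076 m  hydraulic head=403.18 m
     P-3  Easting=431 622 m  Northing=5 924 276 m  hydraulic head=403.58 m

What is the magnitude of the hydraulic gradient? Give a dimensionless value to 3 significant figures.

0.00141

∂h/∂x = (403.18 − 403.41) / (431827 − 431622) = -0.001122
∂h/∂y = (403.58 − 403.41) / (5924276 − 5924076) = +0.0008500
|∇h| = √(-0.001122² + 0.0008500²) = 0.001408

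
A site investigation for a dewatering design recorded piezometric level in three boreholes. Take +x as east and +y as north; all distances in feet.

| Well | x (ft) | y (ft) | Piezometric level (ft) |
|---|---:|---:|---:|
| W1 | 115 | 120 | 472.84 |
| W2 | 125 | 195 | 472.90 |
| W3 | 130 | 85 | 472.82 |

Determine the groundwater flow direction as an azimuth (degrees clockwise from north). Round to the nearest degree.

Taking W1 as reference: W2−W1 = (10, 75, +0.06); W3−W1 = (15, -35, -0.02).
Solve a·Δx + b·Δy = Δh: det = 10·(-35) − 15·75 = -1475.
∂h/∂x = [(+0.06)·(-35) − (-0.02)·75] / -1475 = +0.0004068
∂h/∂y = [10·(-0.02) − 15·(+0.06)] / -1475 = +0.0007458
Flow direction (−∇h) has components (-0.0004068 E, -0.0007458 N).
Azimuth = atan2(E, N) = atan2(-0.0004068, -0.0007458) = 208.6° ≈ 209°.

209°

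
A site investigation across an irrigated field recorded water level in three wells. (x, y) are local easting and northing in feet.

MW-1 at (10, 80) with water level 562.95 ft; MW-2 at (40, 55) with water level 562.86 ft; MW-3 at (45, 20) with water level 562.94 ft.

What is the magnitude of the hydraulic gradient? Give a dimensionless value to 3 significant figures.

0.00636

Differences from MW-1: to MW-2 (Δx, Δy, Δh) = (30, -25, -0.09); to MW-3 = (35, -60, -0.01).
Solve a·Δx + b·Δy = Δh: det = 30·(-60) − 35·(-25) = -925.
∂h/∂x = [(-0.09)·(-60) − (-0.01)·(-25)] / -925 = -0.005568
∂h/∂y = [30·(-0.01) − 35·(-0.09)] / -925 = -0.003081
|∇h| = √(-0.005568² + -0.003081²) = 0.006364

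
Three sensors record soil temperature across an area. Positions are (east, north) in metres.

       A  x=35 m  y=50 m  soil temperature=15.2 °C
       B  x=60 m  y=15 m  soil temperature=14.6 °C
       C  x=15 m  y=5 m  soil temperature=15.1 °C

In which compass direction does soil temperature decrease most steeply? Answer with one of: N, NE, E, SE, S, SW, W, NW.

Taking A as reference: B−A = (25, -35, -0.6); C−A = (-20, -45, -0.1).
Determinant of the coordinate differences = 25·(-45) − (-20)·(-35) = -1825.
∂T/∂x = [(-0.6)·(-45) − (-0.1)·(-35)] / -1825 = -0.01288
∂T/∂y = [25·(-0.1) − (-20)·(-0.6)] / -1825 = +0.007945
Steepest decrease is along −∇f = (+0.01288 E, -0.007945 N) → southeast.

SE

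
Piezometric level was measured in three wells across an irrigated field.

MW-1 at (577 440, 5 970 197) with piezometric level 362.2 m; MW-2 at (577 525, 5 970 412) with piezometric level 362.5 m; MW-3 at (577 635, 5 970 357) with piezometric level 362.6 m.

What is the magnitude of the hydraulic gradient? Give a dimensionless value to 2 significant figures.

Differences from MW-1: to MW-2 (Δx, Δy, Δh) = (85, 215, +0.3); to MW-3 = (195, 160, +0.4).
Solve a·Δx + b·Δy = Δh: det = 85·160 − 195·215 = -28325.
∂h/∂x = [(+0.3)·160 − (+0.4)·215] / -28325 = +0.001342
∂h/∂y = [85·(+0.4) − 195·(+0.3)] / -28325 = +0.0008650
|∇h| = √(0.001342² + 0.0008650²) = 0.001597

0.0016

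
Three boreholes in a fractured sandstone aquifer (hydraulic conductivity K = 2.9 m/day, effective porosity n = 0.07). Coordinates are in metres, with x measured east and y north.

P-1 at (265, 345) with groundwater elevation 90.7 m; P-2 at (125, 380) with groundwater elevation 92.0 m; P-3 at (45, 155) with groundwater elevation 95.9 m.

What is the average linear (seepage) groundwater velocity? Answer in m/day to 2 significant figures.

Differences from P-1: to P-2 (Δx, Δy, Δh) = (-140, 35, +1.3); to P-3 = (-220, -190, +5.2).
Solve a·Δx + b·Δy = Δh: det = (-140)·(-190) − (-220)·35 = 34300.
∂h/∂x = [(+1.3)·(-190) − (+5.2)·35] / 34300 = -0.01251
∂h/∂y = [(-140)·(+5.2) − (-220)·(+1.3)] / 34300 = -0.01289
|∇h| = √(-0.01251² + -0.01289²) = 0.01796
Seepage velocity v = K·i/n = 2.9 × 0.01796 / 0.07 = 0.7441 m/day.

0.74 m/day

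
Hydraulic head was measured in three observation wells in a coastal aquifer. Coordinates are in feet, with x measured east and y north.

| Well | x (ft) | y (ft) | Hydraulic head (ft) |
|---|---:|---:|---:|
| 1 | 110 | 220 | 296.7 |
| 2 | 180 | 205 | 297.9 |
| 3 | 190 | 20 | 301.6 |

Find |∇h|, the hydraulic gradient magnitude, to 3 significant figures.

0.0233

Taking 1 as reference: 2−1 = (70, -15, +1.2); 3−1 = (80, -200, +4.9).
Determinant of the coordinate differences = 70·(-200) − 80·(-15) = -12800.
∂h/∂x = [(+1.2)·(-200) − (+4.9)·(-15)] / -12800 = +0.01301
∂h/∂y = [70·(+4.9) − 80·(+1.2)] / -12800 = -0.01930
|∇h| = √(0.01301² + -0.01930²) = 0.02328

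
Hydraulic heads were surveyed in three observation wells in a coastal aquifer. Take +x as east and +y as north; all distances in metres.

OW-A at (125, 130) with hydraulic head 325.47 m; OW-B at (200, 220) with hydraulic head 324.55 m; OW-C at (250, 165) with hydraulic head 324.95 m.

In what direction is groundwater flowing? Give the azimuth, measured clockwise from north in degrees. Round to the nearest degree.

011°

Differences from OW-A: to OW-B (Δx, Δy, Δh) = (75, 90, -0.92); to OW-C = (125, 35, -0.52).
Solve a·Δx + b·Δy = Δh: det = 75·35 − 125·90 = -8625.
∂h/∂x = [(-0.92)·35 − (-0.52)·90] / -8625 = -0.001693
∂h/∂y = [75·(-0.52) − 125·(-0.92)] / -8625 = -0.008812
Flow direction (−∇h) has components (+0.001693 E, +0.008812 N).
Azimuth = atan2(E, N) = atan2(+0.001693, +0.008812) = 10.9° ≈ 011°.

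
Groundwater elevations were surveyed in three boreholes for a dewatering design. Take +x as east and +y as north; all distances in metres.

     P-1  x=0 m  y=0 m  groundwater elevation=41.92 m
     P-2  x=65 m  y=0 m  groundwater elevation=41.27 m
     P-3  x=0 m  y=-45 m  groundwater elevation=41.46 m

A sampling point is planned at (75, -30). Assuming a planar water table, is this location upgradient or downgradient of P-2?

downgradient

∂h/∂x = (41.27 − 41.92) / (65 − 0) = -0.010000
∂h/∂y = (41.46 − 41.92) / (-45 − 0) = +0.01022
Head at (75, -30) = 41.92 + (-0.010000)·(75) + (+0.01022)·(-30) = 40.86 m.
That is lower than the 41.27 m at P-2, so the point is downgradient.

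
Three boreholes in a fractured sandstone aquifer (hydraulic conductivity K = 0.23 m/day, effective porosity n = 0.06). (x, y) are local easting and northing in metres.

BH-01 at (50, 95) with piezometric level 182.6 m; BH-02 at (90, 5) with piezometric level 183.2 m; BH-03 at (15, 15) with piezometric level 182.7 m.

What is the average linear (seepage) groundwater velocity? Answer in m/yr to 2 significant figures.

With h = a·x + b·y + c and BH-01 as origin, the differences give:
  40·a + (-90)·b = +0.6
  (-35)·a + (-80)·b = +0.1
Eliminate b (×(-80) and ×(-90), subtract): -6350·a = -39.00 → a = ∂h/∂x = +0.006142
Back-substitute: b = ∂h/∂y = -0.003937.
|∇h| = √(0.006142² + -0.003937²) = 0.007295
Seepage velocity v = K·i/n = 0.23 × 0.007295 / 0.06 = 0.02796 m/day = 10.21 m/yr.

10 m/yr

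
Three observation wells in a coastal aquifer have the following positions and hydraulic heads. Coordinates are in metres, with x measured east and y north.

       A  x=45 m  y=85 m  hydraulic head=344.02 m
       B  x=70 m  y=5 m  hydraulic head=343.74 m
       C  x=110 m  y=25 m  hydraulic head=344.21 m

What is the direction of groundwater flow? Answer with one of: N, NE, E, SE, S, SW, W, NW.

Differences from A: to B (Δx, Δy, Δh) = (25, -80, -0.28); to C = (65, -60, +0.19).
Solve a·Δx + b·Δy = Δh: det = 25·(-60) − 65·(-80) = 3700.
∂h/∂x = [(-0.28)·(-60) − (+0.19)·(-80)] / 3700 = +0.008649
∂h/∂y = [25·(+0.19) − 65·(-0.28)] / 3700 = +0.006203
Flow = −∇h = (-0.008649 east, -0.006203 north), which points southwest.

SW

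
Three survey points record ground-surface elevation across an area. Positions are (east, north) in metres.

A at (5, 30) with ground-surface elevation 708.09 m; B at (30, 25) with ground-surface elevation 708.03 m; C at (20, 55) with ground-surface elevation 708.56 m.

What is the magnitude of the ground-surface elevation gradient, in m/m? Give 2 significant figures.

0.018 m/m

Three-point gradient (reference A): Δ to B = (25, -5, -0.06), Δ to C = (15, 25, +0.47).
∂z/∂x = +0.001214, ∂z/∂y = +0.01807 (det = 700).
|∇f| = √(0.001214² + 0.01807²) = 0.01811 m/m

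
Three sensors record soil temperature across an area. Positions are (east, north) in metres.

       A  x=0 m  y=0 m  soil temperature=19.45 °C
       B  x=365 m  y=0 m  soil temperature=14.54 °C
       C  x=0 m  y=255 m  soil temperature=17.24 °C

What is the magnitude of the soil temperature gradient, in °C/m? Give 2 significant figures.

0.016 °C/m

∂T/∂x = (14.54 − 19.45) / (365 − 0) = -0.01345
∂T/∂y = (17.24 − 19.45) / (255 − 0) = -0.008667
|∇f| = √(-0.01345² + -0.008667²) = 0.016 °C/m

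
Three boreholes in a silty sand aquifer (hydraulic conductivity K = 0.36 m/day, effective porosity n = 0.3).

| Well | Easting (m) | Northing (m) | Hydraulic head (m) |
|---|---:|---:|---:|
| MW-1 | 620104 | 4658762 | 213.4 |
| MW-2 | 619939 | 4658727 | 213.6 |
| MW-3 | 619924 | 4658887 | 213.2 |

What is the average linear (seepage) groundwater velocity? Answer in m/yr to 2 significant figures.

Three-point gradient (reference MW-1): Δ to MW-2 = (-165, -35, +0.2), Δ to MW-3 = (-180, 125, -0.2).
∂h/∂x = -0.0006685, ∂h/∂y = -0.002563 (det = -26925).
|∇h| = √(-0.0006685² + -0.002563²) = 0.002649
Seepage velocity v = K·i/n = 0.36 × 0.002649 / 0.3 = 0.003179 m/day = 1.161 m/yr.

1.2 m/yr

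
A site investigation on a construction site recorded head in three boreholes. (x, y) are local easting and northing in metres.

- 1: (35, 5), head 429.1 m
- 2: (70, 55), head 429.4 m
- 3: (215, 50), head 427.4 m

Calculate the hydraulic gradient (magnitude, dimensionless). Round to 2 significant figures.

0.020

Differences from 1: to 2 (Δx, Δy, Δh) = (35, 50, +0.3); to 3 = (180, 45, -1.7).
Solve a·Δx + b·Δy = Δh: det = 35·45 − 180·50 = -7425.
∂h/∂x = [(+0.3)·45 − (-1.7)·50] / -7425 = -0.01327
∂h/∂y = [35·(-1.7) − 180·(+0.3)] / -7425 = +0.01529
|∇h| = √(-0.01327² + 0.01529²) = 0.02025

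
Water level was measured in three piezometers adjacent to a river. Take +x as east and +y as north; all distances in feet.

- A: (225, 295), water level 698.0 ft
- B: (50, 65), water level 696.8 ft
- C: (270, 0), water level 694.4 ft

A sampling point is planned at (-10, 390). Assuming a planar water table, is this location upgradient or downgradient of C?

upgradient

With h = a·x + b·y + c and A as origin, the differences give:
  (-175)·a + (-230)·b = -1.2
  45·a + (-295)·b = -3.6
Eliminate b (×(-295) and ×(-230), subtract): 61975·a = -474.00 → a = ∂h/∂x = -0.007648
Back-substitute: b = ∂h/∂y = +0.01104.
Head at (-10, 390) = 698.0 + (-0.007648)·(-235) + (+0.01104)·(95) = 700.85 ft.
That is higher than the 694.4 ft at C, so the point is upgradient.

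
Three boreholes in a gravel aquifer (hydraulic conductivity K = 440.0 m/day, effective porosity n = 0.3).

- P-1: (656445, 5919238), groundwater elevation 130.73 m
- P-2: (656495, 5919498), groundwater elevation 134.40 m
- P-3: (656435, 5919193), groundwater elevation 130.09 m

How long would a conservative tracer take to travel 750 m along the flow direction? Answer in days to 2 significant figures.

37 days

Differences from P-1: to P-2 (Δx, Δy, Δh) = (50, 260, +3.67); to P-3 = (-10, -45, -0.64).
Solve a·Δx + b·Δy = Δh: det = 50·(-45) − (-10)·260 = 350.
∂h/∂x = [(+3.67)·(-45) − (-0.64)·260] / 350 = +0.003571
∂h/∂y = [50·(-0.64) − (-10)·(+3.67)] / 350 = +0.01343
|∇h| = √(0.003571² + 0.01343²) = 0.0139
Seepage velocity v = K·i/n = 440.0 × 0.0139 / 0.3 = 20.39 m/day.
t = 750 / 20.39 = 36.78 days.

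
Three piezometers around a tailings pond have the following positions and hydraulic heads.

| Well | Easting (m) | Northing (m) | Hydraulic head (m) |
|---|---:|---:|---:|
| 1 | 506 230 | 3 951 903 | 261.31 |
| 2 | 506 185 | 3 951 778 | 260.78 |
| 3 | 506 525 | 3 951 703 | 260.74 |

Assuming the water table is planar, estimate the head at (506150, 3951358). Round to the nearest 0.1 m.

259.1 m

Three-point gradient (reference 1): Δ to 2 = (-45, -125, -0.53), Δ to 3 = (295, -200, -0.57).
∂h/∂x = +0.0007575, ∂h/∂y = +0.003967 (det = 45875).
h(506150, 3951358) = 261.31 + (+0.0007575)·(-80) + (+0.003967)·(-545) = 261.31 -0.061 -2.162 = 259.087 m.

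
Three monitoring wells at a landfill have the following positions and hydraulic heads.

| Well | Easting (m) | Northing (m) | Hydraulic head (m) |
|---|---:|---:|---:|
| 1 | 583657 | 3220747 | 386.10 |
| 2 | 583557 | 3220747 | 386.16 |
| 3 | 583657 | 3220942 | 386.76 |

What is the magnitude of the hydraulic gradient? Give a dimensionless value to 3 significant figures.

0.00344

∂h/∂x = (386.16 − 386.10) / (583557 − 583657) = -0.0006000
∂h/∂y = (386.76 − 386.10) / (3220942 − 3220747) = +0.003385
|∇h| = √(-0.0006000² + 0.003385²) = 0.003438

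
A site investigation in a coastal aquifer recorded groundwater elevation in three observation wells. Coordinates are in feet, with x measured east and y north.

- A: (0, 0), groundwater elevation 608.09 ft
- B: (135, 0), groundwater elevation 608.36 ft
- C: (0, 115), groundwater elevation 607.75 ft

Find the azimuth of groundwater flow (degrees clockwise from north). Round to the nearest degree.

326°

∂h/∂x = (608.36 − 608.09) / (135 − 0) = +0.002000
∂h/∂y = (607.75 − 608.09) / (115 − 0) = -0.002957
Flow direction (−∇h) has components (-0.002000 E, +0.002957 N).
Azimuth = atan2(E, N) = atan2(-0.002000, +0.002957) = 325.9° ≈ 326°.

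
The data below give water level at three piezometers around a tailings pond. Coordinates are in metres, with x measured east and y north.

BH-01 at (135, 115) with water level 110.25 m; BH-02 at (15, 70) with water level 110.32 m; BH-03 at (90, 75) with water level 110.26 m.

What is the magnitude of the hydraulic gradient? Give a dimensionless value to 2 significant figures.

Three-point gradient (reference BH-01): Δ to BH-02 = (-120, -45, +0.07), Δ to BH-03 = (-45, -40, +0.01).
∂h/∂x = -0.0008468, ∂h/∂y = +0.0007027 (det = 2775).
|∇h| = √(-0.0008468² + 0.0007027²) = 0.0011

0.0011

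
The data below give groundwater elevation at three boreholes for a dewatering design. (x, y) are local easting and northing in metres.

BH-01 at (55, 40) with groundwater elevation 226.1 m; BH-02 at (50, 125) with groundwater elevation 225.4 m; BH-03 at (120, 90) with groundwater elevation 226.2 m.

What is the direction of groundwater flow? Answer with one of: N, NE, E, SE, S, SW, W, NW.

NW

With h = a·x + b·y + c and BH-01 as origin, the differences give:
  (-5)·a + 85·b = -0.7
  65·a + 50·b = +0.1
Eliminate b (×50 and ×85, subtract): -5775·a = -43.50 → a = ∂h/∂x = +0.007532
Back-substitute: b = ∂h/∂y = -0.007792.
Flow = −∇h = (-0.007532 east, +0.007792 north), which points northwest.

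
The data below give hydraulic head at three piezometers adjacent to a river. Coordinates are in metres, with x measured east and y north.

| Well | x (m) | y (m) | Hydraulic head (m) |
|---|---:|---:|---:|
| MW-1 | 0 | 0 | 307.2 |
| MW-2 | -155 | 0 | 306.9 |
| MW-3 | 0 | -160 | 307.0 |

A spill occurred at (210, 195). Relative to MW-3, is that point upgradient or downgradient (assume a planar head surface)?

upgradient

∂h/∂x = (306.9 − 307.2) / (-155 − 0) = +0.001935
∂h/∂y = (307.0 − 307.2) / (-160 − 0) = +0.001250
Head at (210, 195) = 307.2 + (+0.001935)·(210) + (+0.001250)·(195) = 307.85 m.
That is higher than the 307.0 m at MW-3, so the point is upgradient.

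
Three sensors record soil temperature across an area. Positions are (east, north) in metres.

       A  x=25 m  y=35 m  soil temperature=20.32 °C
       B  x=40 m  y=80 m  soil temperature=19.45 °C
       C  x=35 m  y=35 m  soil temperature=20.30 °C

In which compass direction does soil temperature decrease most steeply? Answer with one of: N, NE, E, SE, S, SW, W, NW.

N

Differences from A: to B (Δx, Δy, Δh) = (15, 45, -0.87); to C = (10, 0, -0.02).
Solve a·Δx + b·Δy = ΔT: det = 15·0 − 10·45 = -450.
∂T/∂x = [(-0.87)·0 − (-0.02)·45] / -450 = -0.002000
∂T/∂y = [15·(-0.02) − 10·(-0.87)] / -450 = -0.01867
Steepest decrease is along −∇f = (+0.002000 E, +0.01867 N) → north.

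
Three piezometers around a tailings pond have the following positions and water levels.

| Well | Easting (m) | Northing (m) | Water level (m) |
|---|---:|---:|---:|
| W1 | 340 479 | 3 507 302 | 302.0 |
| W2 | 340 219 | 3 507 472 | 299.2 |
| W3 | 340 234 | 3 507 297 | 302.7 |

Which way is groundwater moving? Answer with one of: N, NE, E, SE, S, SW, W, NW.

N

Three-point gradient (reference W1): Δ to W2 = (-260, 170, -2.8), Δ to W3 = (-245, -5, +0.7).
∂h/∂x = -0.002445, ∂h/∂y = -0.02021 (det = 42950).
Flow = −∇h = (+0.002445 east, +0.02021 north), which points north.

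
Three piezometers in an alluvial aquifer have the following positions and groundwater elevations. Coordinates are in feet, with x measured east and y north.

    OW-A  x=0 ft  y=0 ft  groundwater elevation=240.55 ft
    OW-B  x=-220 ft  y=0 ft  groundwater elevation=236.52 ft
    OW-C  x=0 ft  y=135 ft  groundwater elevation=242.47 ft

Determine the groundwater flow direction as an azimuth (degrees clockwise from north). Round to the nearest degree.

232°

∂h/∂x = (236.52 − 240.55) / (-220 − 0) = +0.01832
∂h/∂y = (242.47 − 240.55) / (135 − 0) = +0.01422
Flow direction (−∇h) has components (-0.01832 E, -0.01422 N).
Azimuth = atan2(E, N) = atan2(-0.01832, -0.01422) = 232.2° ≈ 232°.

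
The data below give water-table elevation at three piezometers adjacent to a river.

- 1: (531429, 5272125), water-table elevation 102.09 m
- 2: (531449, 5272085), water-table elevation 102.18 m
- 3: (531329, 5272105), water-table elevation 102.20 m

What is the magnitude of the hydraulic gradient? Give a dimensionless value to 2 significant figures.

0.0026

Differences from 1: to 2 (Δx, Δy, Δh) = (20, -40, +0.09); to 3 = (-100, -20, +0.11).
Determinant of the coordinate differences = 20·(-20) − (-100)·(-40) = -4400.
∂h/∂x = [(+0.09)·(-20) − (+0.11)·(-40)] / -4400 = -0.0005909
∂h/∂y = [20·(+0.11) − (-100)·(+0.09)] / -4400 = -0.002545
|∇h| = √(-0.0005909² + -0.002545²) = 0.002613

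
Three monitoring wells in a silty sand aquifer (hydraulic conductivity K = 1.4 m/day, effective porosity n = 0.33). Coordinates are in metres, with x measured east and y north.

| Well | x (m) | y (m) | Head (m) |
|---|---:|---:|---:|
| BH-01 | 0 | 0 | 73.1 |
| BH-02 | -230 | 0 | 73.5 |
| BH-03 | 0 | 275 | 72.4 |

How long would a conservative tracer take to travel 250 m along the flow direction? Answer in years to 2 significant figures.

∂h/∂x = (73.5 − 73.1) / (-230 − 0) = -0.001739
∂h/∂y = (72.4 − 73.1) / (275 − 0) = -0.002545
|∇h| = √(-0.001739² + -0.002545²) = 0.003082
Seepage velocity v = K·i/n = 1.4 × 0.003082 / 0.33 = 0.01308 m/day.
t = 250 / 0.01308 = 1.911e+04 days = 52.3 years.

52 years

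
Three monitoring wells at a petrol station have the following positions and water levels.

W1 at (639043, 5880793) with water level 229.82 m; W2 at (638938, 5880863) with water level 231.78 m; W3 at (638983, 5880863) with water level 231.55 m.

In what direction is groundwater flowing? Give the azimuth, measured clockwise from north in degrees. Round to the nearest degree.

166°

With h = a·x + b·y + c and W1 as origin, the differences give:
  (-105)·a + 70·b = +1.96
  (-60)·a + 70·b = +1.73
Eliminate b (×70 and ×70, subtract): -3150·a = 16.100 → a = ∂h/∂x = -0.005111
Back-substitute: b = ∂h/∂y = +0.02033.
Flow direction (−∇h) has components (+0.005111 E, -0.02033 N).
Azimuth = atan2(E, N) = atan2(+0.005111, -0.02033) = 165.9° ≈ 166°.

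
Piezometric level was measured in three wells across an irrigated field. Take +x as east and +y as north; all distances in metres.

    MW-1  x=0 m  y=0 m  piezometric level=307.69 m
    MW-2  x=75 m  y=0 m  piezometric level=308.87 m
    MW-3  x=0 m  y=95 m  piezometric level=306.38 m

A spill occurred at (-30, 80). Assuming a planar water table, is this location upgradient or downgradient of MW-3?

downgradient

∂h/∂x = (308.87 − 307.69) / (75 − 0) = +0.01573
∂h/∂y = (306.38 − 307.69) / (95 − 0) = -0.01379
Head at (-30, 80) = 307.69 + (+0.01573)·(-30) + (-0.01379)·(80) = 306.11 m.
That is lower than the 306.38 m at MW-3, so the point is downgradient.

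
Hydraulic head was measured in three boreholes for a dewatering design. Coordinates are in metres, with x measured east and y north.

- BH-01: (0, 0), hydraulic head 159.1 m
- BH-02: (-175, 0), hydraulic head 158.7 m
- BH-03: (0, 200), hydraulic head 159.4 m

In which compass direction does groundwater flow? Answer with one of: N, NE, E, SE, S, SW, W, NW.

SW

∂h/∂x = (158.7 − 159.1) / (-175 − 0) = +0.002286
∂h/∂y = (159.4 − 159.1) / (200 − 0) = +0.001500
Flow = −∇h = (-0.002286 east, -0.001500 north), which points southwest.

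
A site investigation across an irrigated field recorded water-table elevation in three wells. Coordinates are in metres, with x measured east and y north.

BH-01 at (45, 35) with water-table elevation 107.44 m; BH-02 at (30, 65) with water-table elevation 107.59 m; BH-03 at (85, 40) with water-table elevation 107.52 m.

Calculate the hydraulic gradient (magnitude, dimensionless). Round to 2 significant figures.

With h = a·x + b·y + c and BH-01 as origin, the differences give:
  (-15)·a + 30·b = +0.15
  40·a + 5·b = +0.08
Eliminate b (×5 and ×30, subtract): -1275·a = -1.650 → a = ∂h/∂x = +0.001294
Back-substitute: b = ∂h/∂y = +0.005647.
|∇h| = √(0.001294² + 0.005647²) = 0.005793

0.0058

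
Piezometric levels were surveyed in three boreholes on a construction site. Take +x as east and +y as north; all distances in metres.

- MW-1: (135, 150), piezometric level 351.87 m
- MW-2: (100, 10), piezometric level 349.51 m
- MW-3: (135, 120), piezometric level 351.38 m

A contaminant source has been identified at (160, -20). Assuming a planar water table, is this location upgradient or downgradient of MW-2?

Taking MW-1 as reference: MW-2−MW-1 = (-35, -140, -2.36); MW-3−MW-1 = (0, -30, -0.49).
Solve a·Δx + b·Δy = Δh: det = (-35)·(-30) − 0·(-140) = 1050.
∂h/∂x = [(-2.36)·(-30) − (-0.49)·(-140)] / 1050 = +0.002095
∂h/∂y = [(-35)·(-0.49) − 0·(-2.36)] / 1050 = +0.01633
Head at (160, -20) = 351.87 + (+0.002095)·(25) + (+0.01633)·(-170) = 349.15 m.
That is lower than the 349.51 m at MW-2, so the point is downgradient.

downgradient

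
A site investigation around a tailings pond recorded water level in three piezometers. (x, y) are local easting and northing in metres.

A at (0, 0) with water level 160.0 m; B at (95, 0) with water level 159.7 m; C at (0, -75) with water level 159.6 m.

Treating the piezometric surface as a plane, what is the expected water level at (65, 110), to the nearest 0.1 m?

160.4 m

∂h/∂x = (159.7 − 160.0) / (95 − 0) = -0.003158
∂h/∂y = (159.6 − 160.0) / (-75 − 0) = +0.005333
h(65, 110) = 160.0 + (-0.003158)·(65) + (+0.005333)·(110) = 160.0 -0.205 +0.587 = 160.381 m.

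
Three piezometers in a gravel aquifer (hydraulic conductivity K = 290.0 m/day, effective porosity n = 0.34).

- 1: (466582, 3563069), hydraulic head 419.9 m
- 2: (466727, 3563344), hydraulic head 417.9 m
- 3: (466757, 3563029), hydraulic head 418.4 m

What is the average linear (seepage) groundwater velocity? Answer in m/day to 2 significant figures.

Taking 1 as reference: 2−1 = (145, 275, -2.0); 3−1 = (175, -40, -1.5).
Determinant of the coordinate differences = 145·(-40) − 175·275 = -53925.
∂h/∂x = [(-2.0)·(-40) − (-1.5)·275] / -53925 = -0.009133
∂h/∂y = [145·(-1.5) − 175·(-2.0)] / -53925 = -0.002457
|∇h| = √(-0.009133² + -0.002457²) = 0.009458
Seepage velocity v = K·i/n = 290.0 × 0.009458 / 0.34 = 8.067 m/day.

8.1 m/day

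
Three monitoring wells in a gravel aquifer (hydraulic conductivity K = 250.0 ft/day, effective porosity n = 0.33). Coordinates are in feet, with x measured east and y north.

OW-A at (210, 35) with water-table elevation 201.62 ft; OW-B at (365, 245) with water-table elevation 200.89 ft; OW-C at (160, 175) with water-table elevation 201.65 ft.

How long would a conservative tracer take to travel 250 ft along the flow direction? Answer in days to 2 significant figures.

94 days

Three-point gradient (reference OW-A): Δ to OW-B = (155, 210, -0.73), Δ to OW-C = (-50, 140, +0.03).
∂h/∂x = -0.003370, ∂h/∂y = -0.0009891 (det = 32200).
|∇h| = √(-0.003370² + -0.0009891²) = 0.003512
Seepage velocity v = K·i/n = 250.0 × 0.003512 / 0.33 = 2.661 ft/day.
t = 250 / 2.661 = 93.95 days.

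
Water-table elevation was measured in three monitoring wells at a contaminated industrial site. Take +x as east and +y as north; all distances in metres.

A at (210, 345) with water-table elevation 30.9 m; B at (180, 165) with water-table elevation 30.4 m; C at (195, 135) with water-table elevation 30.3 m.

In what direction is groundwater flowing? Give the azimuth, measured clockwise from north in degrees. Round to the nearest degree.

164°

Taking A as reference: B−A = (-30, -180, -0.5); C−A = (-15, -210, -0.6).
Solve a·Δx + b·Δy = Δh: det = (-30)·(-210) − (-15)·(-180) = 3600.
∂h/∂x = [(-0.5)·(-210) − (-0.6)·(-180)] / 3600 = -0.0008333
∂h/∂y = [(-30)·(-0.6) − (-15)·(-0.5)] / 3600 = +0.002917
Flow direction (−∇h) has components (+0.0008333 E, -0.002917 N).
Azimuth = atan2(E, N) = atan2(+0.0008333, -0.002917) = 164.1° ≈ 164°.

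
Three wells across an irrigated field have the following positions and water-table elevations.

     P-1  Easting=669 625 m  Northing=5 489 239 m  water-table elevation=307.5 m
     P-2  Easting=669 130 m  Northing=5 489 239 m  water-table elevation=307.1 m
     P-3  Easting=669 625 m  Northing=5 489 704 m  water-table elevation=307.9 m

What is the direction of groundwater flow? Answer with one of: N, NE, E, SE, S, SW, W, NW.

∂h/∂x = (307.1 − 307.5) / (669130 − 669625) = +0.0008081
∂h/∂y = (307.9 − 307.5) / (5489704 − 5489239) = +0.0008602
Flow = −∇h = (-0.0008081 east, -0.0008602 north), which points southwest.

SW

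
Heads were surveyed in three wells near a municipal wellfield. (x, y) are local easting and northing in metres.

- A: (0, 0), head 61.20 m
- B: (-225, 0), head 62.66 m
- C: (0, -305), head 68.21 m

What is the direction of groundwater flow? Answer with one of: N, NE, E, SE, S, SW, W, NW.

N

∂h/∂x = (62.66 − 61.20) / (-225 − 0) = -0.006489
∂h/∂y = (68.21 − 61.20) / (-305 − 0) = -0.02298
Flow = −∇h = (+0.006489 east, +0.02298 north), which points north.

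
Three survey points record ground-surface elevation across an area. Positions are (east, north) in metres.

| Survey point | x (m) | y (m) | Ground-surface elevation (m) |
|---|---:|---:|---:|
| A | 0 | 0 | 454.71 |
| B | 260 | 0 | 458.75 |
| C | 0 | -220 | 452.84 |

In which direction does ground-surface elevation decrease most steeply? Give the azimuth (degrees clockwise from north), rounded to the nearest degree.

241°

∂z/∂x = (458.75 − 454.71) / (260 − 0) = +0.01554
∂z/∂y = (452.84 − 454.71) / (-220 − 0) = +0.008500
Steepest decrease is along −∇f: components (-0.01554 E, -0.008500 N).
Azimuth = atan2(-0.01554, -0.008500) = 241.3° ≈ 241°.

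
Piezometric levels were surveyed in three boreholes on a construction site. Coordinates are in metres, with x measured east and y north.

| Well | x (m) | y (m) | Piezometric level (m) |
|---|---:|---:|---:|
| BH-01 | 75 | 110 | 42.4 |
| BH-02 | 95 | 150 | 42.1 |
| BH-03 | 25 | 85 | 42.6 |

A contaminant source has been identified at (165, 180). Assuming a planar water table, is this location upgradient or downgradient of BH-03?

With h = a·x + b·y + c and BH-01 as origin, the differences give:
  20·a + 40·b = -0.3
  (-50)·a + (-25)·b = +0.2
Eliminate b (×(-25) and ×40, subtract): 1500·a = -0.50 → a = ∂h/∂x = -0.0003333
Back-substitute: b = ∂h/∂y = -0.007333.
Head at (165, 180) = 42.4 + (-0.0003333)·(90) + (-0.007333)·(70) = 41.86 m.
That is lower than the 42.6 m at BH-03, so the point is downgradient.

downgradient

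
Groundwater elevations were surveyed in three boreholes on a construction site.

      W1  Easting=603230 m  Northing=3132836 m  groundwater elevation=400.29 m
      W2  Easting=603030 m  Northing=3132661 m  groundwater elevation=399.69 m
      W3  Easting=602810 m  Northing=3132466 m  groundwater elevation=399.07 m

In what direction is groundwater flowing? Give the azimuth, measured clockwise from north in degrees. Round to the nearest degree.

Taking W1 as reference: W2−W1 = (-200, -175, -0.60); W3−W1 = (-420, -370, -1.22).
Determinant of the coordinate differences = (-200)·(-370) − (-420)·(-175) = 500.
∂h/∂x = [(-0.60)·(-370) − (-1.22)·(-175)] / 500 = +0.01700
∂h/∂y = [(-200)·(-1.22) − (-420)·(-0.60)] / 500 = -0.01600
Flow direction (−∇h) has components (-0.01700 E, +0.01600 N).
Azimuth = atan2(E, N) = atan2(-0.01700, +0.01600) = 313.3° ≈ 313°.

313°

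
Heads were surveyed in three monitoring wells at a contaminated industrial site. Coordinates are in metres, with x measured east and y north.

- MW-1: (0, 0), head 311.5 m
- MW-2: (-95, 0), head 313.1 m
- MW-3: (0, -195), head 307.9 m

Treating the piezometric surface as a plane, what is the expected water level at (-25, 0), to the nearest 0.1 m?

∂h/∂x = (313.1 − 311.5) / (-95 − 0) = -0.01684
∂h/∂y = (307.9 − 311.5) / (-195 − 0) = +0.01846
h(-25, 0) = 311.5 + (-0.01684)·(-25) + (+0.01846)·(0) = 311.5 +0.421 +0.000 = 311.921 m.

311.9 m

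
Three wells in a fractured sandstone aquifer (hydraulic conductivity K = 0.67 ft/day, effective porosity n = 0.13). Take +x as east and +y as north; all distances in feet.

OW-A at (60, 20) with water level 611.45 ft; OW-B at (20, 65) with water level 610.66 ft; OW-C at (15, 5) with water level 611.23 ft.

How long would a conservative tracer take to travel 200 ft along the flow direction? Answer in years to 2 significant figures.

Taking OW-A as reference: OW-B−OW-A = (-40, 45, -0.79); OW-C−OW-A = (-45, -15, -0.22).
Solve a·Δx + b·Δy = Δh: det = (-40)·(-15) − (-45)·45 = 2625.
∂h/∂x = [(-0.79)·(-15) − (-0.22)·45] / 2625 = +0.008286
∂h/∂y = [(-40)·(-0.22) − (-45)·(-0.79)] / 2625 = -0.01019
|∇h| = √(0.008286² + -0.01019²) = 0.01313
Seepage velocity v = K·i/n = 0.67 × 0.01313 / 0.13 = 0.06767 ft/day.
t = 200 / 0.06767 = 2956 days = 8.09 years.

8.1 years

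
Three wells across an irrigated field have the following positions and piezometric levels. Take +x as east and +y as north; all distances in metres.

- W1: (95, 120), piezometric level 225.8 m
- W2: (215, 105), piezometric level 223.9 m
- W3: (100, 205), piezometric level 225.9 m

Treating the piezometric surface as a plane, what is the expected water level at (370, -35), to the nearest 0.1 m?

221.2 m

With h = a·x + b·y + c and W1 as origin, the differences give:
  120·a + (-15)·b = -1.9
  5·a + 85·b = +0.1
Eliminate b (×85 and ×(-15), subtract): 10275·a = -160.00 → a = ∂h/∂x = -0.01557
Back-substitute: b = ∂h/∂y = +0.002092.
h(370, -35) = 225.8 + (-0.01557)·(275) + (+0.002092)·(-155) = 225.8 -4.282 -0.324 = 221.193 m.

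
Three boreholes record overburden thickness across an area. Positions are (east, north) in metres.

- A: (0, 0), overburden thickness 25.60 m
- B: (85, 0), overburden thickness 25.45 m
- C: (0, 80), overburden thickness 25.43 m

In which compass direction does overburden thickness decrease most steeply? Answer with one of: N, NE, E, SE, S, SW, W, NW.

∂d/∂x = (25.45 − 25.60) / (85 − 0) = -0.001765
∂d/∂y = (25.43 − 25.60) / (80 − 0) = -0.002125
Steepest decrease is along −∇f = (+0.001765 E, +0.002125 N) → northeast.

NE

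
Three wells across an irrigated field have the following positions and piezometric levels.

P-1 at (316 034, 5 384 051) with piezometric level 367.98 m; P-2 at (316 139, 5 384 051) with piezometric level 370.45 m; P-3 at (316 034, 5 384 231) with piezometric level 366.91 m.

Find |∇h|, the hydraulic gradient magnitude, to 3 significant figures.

∂h/∂x = (370.45 − 367.98) / (316139 − 316034) = +0.02352
∂h/∂y = (366.91 − 367.98) / (5384231 − 5384051) = -0.005944
|∇h| = √(0.02352² + -0.005944²) = 0.02426

0.0243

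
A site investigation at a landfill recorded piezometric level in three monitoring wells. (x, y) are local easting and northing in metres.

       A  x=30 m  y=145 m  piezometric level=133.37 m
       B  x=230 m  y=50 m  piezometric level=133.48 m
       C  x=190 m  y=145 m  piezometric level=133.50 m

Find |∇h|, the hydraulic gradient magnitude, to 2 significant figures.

Three-point gradient (reference A): Δ to B = (200, -95, +0.11), Δ to C = (160, 0, +0.13).
∂h/∂x = +0.0008125, ∂h/∂y = +0.0005526 (det = 15200).
|∇h| = √(0.0008125² + 0.0005526²) = 0.0009826

0.00098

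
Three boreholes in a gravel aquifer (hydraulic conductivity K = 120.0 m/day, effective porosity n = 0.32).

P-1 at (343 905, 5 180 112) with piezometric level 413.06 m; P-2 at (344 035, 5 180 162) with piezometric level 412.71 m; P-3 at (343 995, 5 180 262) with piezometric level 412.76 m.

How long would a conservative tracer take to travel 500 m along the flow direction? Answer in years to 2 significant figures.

1.4 years

With h = a·x + b·y + c and P-1 as origin, the differences give:
  130·a + 50·b = -0.35
  90·a + 150·b = -0.30
Eliminate b (×150 and ×50, subtract): 15000·a = -37.500 → a = ∂h/∂x = -0.002500
Back-substitute: b = ∂h/∂y = -0.0005000.
|∇h| = √(-0.002500² + -0.0005000²) = 0.00255
Seepage velocity v = K·i/n = 120.0 × 0.00255 / 0.32 = 0.9563 m/day.
t = 500 / 0.9563 = 522.8 days = 1.43 years.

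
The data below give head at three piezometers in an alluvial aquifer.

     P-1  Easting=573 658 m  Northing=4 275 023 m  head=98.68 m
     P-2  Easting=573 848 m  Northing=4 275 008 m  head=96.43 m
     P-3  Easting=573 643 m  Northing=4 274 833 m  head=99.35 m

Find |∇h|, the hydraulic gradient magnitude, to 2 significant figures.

0.012

Three-point gradient (reference P-1): Δ to P-2 = (190, -15, -2.25), Δ to P-3 = (-15, -190, +0.67).
∂h/∂x = -0.01205, ∂h/∂y = -0.002575 (det = -36325).
|∇h| = √(-0.01205² + -0.002575²) = 0.01232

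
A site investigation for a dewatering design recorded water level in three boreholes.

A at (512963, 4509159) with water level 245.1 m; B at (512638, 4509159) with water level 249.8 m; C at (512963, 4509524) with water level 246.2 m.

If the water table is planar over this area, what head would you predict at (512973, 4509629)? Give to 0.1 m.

246.4 m

∂h/∂x = (249.8 − 245.1) / (512638 − 512963) = -0.01446
∂h/∂y = (246.2 − 245.1) / (4509524 − 4509159) = +0.003014
h(512973, 4509629) = 245.1 + (-0.01446)·(10) + (+0.003014)·(470) = 245.1 -0.145 +1.416 = 246.372 m.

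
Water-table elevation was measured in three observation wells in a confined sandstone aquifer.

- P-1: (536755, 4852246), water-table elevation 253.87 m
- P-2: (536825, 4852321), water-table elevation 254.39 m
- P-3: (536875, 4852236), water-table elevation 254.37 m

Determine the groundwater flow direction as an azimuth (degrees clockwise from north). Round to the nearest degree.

237°

With h = a·x + b·y + c and P-1 as origin, the differences give:
  70·a + 75·b = +0.52
  120·a + (-10)·b = +0.50
Eliminate b (×(-10) and ×75, subtract): -9700·a = -42.700 → a = ∂h/∂x = +0.004402
Back-substitute: b = ∂h/∂y = +0.002825.
Flow direction (−∇h) has components (-0.004402 E, -0.002825 N).
Azimuth = atan2(E, N) = atan2(-0.004402, -0.002825) = 237.3° ≈ 237°.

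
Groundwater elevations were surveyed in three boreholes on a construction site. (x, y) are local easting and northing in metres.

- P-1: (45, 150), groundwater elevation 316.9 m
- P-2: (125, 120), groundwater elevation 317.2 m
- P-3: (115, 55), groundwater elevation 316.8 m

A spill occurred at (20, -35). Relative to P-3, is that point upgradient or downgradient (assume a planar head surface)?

Differences from P-1: to P-2 (Δx, Δy, Δh) = (80, -30, +0.3); to P-3 = (70, -95, -0.1).
Determinant of the coordinate differences = 80·(-95) − 70·(-30) = -5500.
∂h/∂x = [(+0.3)·(-95) − (-0.1)·(-30)] / -5500 = +0.005727
∂h/∂y = [80·(-0.1) − 70·(+0.3)] / -5500 = +0.005273
Head at (20, -35) = 316.9 + (+0.005727)·(-25) + (+0.005273)·(-185) = 315.78 m.
That is lower than the 316.8 m at P-3, so the point is downgradient.

downgradient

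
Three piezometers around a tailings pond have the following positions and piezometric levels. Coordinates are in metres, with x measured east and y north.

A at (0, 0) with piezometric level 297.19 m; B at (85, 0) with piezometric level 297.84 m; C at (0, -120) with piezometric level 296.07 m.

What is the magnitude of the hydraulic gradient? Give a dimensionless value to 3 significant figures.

∂h/∂x = (297.84 − 297.19) / (85 − 0) = +0.007647
∂h/∂y = (296.07 − 297.19) / (-120 − 0) = +0.009333
|∇h| = √(0.007647² + 0.009333²) = 0.01207

0.0121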